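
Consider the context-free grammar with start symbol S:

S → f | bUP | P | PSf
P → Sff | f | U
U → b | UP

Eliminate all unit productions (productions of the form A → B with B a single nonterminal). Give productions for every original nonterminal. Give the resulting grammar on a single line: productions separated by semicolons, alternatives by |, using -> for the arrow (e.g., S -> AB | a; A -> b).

S -> b | f | UP | PSf | Sff | bUP; P -> b | f | UP | Sff; U -> b | UP

Unit productions: P->U, S->P.
Unit pairs (A ⇒* B via units): (P,U), (S,P), (S,U).
S: inherits non-unit rules of {P, S, U} → PSf | Sff | UP | b | bUP | f.
P: inherits non-unit rules of {P, U} → Sff | UP | b | f.
U: inherits non-unit rules of {U} → UP | b.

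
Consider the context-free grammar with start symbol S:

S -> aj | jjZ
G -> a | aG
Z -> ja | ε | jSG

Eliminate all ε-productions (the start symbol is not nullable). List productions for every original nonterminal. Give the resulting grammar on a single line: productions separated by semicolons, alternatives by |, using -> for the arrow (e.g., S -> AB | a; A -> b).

S -> aj | jj | jjZ; G -> a | aG; Z -> ja | jSG

Nullable set: {Z}.
S -> jjZ: Z nullable, giving jj | jjZ.
Drop Z -> ε.
Unchanged (no nullable symbols): S -> aj; G -> a; G -> aG; Z -> jSG; Z -> ja.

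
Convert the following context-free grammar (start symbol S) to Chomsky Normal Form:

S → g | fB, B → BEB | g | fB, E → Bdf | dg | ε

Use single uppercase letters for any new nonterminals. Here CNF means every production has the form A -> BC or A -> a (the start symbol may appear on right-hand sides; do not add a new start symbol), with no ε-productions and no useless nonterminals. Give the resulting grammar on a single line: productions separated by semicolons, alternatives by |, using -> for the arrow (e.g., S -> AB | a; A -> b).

Nullable: {E}; after ε-elimination: S -> g | fB; B -> g | BB | fB | BEB; E -> dg | Bdf.
No unit productions to eliminate.
TERM: introduce C -> d, A -> f, D -> g and substitute in every rule of length ≥2.
BIN: B -> BEB becomes B -> BF, F -> EB; E -> BCA becomes E -> BG, G -> CA.

S -> g | AB; A -> f; B -> g | AB | BB | BF; C -> d; D -> g; E -> BG | CD; F -> EB; G -> CA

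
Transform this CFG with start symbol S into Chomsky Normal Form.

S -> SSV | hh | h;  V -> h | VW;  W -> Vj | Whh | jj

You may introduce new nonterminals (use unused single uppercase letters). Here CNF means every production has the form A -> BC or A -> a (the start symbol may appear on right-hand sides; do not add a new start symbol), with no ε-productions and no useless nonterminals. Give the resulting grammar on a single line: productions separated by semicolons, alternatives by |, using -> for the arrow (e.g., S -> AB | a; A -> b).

S -> h | AA | SC; A -> h; B -> j; C -> SV; D -> AA; V -> h | VW; W -> BB | VB | WD

No ε-productions.
No unit productions to eliminate.
TERM: introduce A -> h, B -> j and substitute in every rule of length ≥2.
BIN: S -> SSV becomes S -> SC, C -> SV; W -> WAA becomes W -> WD, D -> AA.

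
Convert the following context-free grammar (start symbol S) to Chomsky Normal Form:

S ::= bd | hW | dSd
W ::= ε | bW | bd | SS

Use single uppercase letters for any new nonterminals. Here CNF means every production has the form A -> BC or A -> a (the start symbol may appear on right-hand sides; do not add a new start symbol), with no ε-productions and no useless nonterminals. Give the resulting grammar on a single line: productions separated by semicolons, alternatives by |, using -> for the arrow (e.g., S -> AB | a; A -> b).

Nullable: {W}; after ε-elimination: S -> h | bd | hW | dSd; W -> b | SS | bW | bd.
No unit productions to eliminate.
TERM: introduce A -> b, B -> d, C -> h and substitute in every rule of length ≥2.
BIN: S -> BSB becomes S -> BD, D -> SB.

S -> h | AB | BD | CW; A -> b; B -> d; C -> h; D -> SB; W -> b | AB | AW | SS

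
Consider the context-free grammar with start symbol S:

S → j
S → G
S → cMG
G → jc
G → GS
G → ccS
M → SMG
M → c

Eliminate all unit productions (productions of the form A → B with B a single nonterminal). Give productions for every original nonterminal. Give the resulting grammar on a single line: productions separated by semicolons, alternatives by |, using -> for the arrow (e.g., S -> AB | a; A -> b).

S -> j | GS | jc | cMG | ccS; G -> GS | jc | ccS; M -> c | SMG

Unit productions: S->G.
Unit pairs (A ⇒* B via units): (S,G).
S: inherits non-unit rules of {G, S} → GS | cMG | ccS | j | jc.
G: inherits non-unit rules of {G} → GS | ccS | jc.
M: inherits non-unit rules of {M} → SMG | c.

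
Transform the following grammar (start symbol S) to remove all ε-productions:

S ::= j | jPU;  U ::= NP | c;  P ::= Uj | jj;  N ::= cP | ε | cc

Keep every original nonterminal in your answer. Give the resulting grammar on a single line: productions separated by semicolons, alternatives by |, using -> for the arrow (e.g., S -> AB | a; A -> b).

S -> j | jPU; N -> cP | cc; P -> Uj | jj; U -> P | c | NP

Nullable set: {N}.
Drop N -> ε.
U -> NP: N nullable, giving NP | P.
Unchanged (no nullable symbols): S -> j; S -> jPU; N -> cP; N -> cc; P -> Uj; P -> jj; U -> c.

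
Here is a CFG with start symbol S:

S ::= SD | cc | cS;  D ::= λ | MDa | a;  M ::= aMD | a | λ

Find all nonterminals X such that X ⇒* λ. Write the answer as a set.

Directly nullable (have an ε-rule): {D, M}.
Not nullable: S — each has a terminal in every rule's right-hand side or depends on a non-nullable symbol.

{D, M}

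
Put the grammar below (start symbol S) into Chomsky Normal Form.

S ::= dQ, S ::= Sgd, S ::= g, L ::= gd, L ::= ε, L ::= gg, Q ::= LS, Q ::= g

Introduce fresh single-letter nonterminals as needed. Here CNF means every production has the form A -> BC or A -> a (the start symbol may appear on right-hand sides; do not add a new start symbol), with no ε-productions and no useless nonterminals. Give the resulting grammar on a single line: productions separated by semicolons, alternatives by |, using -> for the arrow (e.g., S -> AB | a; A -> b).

S -> g | BQ | SD; A -> g; B -> d; C -> AB; D -> AB; L -> AA | AB; Q -> g | BQ | LS | SC

Nullable: {L}; after ε-elimination: S -> g | dQ | Sgd; L -> gd | gg; Q -> S | g | LS.
After unit-elimination: S -> g | dQ | Sgd; L -> gd | gg; Q -> g | LS | dQ | Sgd.
TERM: introduce B -> d, A -> g and substitute in every rule of length ≥2.
BIN: Q -> SAB becomes Q -> SC, C -> AB; S -> SAB becomes S -> SD, D -> AB.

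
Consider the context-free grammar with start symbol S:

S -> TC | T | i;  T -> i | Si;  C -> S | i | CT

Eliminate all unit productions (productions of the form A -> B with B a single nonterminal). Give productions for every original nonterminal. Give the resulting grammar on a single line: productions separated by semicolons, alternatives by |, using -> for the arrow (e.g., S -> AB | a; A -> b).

S -> i | Si | TC; C -> i | CT | Si | TC; T -> i | Si

Unit productions: C->S, S->T.
Unit pairs (A ⇒* B via units): (C,S), (C,T), (S,T).
S: inherits non-unit rules of {S, T} → Si | TC | i.
C: inherits non-unit rules of {C, S, T} → CT | Si | TC | i.
T: inherits non-unit rules of {T} → Si | i.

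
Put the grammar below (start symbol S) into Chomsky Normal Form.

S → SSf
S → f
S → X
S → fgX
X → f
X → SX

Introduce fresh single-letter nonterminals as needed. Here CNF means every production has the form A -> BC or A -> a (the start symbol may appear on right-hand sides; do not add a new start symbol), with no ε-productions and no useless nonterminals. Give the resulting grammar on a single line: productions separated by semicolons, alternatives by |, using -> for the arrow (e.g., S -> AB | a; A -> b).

S -> f | AC | SD | SX; A -> f; B -> g; C -> BX; D -> SA; X -> f | SX

No ε-productions.
After unit-elimination: S -> f | SX | SSf | fgX; X -> f | SX.
TERM: introduce A -> f, B -> g and substitute in every rule of length ≥2.
BIN: S -> ABX becomes S -> AC, C -> BX; S -> SSA becomes S -> SD, D -> SA.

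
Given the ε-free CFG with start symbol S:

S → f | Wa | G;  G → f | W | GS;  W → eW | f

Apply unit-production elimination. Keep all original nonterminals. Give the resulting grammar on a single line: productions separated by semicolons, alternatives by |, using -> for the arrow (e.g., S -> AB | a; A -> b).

S -> f | GS | Wa | eW; G -> f | GS | eW; W -> f | eW

Unit productions: G->W, S->G.
Unit pairs (A ⇒* B via units): (G,W), (S,G), (S,W).
S: inherits non-unit rules of {G, S, W} → GS | Wa | eW | f.
G: inherits non-unit rules of {G, W} → GS | eW | f.
W: inherits non-unit rules of {W} → eW | f.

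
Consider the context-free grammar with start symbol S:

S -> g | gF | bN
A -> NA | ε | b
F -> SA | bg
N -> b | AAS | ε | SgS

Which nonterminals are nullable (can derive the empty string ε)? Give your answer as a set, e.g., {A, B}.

Directly nullable (have an ε-rule): {A, N}.
Not nullable: F, S — each has a terminal in every rule's right-hand side or depends on a non-nullable symbol.

{A, N}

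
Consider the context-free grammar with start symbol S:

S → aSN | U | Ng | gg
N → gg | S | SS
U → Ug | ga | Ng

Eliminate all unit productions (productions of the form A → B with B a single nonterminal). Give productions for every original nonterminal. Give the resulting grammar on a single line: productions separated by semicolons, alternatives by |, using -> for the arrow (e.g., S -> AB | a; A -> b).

S -> Ng | Ug | ga | gg | aSN; N -> Ng | SS | Ug | ga | gg | aSN; U -> Ng | Ug | ga

Unit productions: N->S, S->U.
Unit pairs (A ⇒* B via units): (N,S), (N,U), (S,U).
S: inherits non-unit rules of {S, U} → Ng | Ug | aSN | ga | gg.
N: inherits non-unit rules of {N, S, U} → Ng | SS | Ug | aSN | ga | gg.
U: inherits non-unit rules of {U} → Ng | Ug | ga.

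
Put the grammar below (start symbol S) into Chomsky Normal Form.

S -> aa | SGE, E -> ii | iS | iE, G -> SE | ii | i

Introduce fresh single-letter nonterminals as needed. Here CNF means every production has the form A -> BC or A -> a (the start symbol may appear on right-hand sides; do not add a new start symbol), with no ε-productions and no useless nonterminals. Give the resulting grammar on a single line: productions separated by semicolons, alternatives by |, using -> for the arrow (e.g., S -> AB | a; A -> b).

S -> BB | SC; A -> i; B -> a; C -> GE; E -> AA | AE | AS; G -> i | AA | SE

No ε-productions.
No unit productions to eliminate.
TERM: introduce B -> a, A -> i and substitute in every rule of length ≥2.
BIN: S -> SGE becomes S -> SC, C -> GE.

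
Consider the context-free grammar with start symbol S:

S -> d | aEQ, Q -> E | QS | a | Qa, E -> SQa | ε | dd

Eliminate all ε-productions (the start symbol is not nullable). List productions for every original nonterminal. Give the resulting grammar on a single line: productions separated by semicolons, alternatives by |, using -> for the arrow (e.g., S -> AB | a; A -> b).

S -> a | d | aE | aQ | aEQ; E -> Sa | dd | SQa; Q -> E | S | a | QS | Qa

Nullable set: {E, Q}.
S -> aEQ: E, Q nullable, giving a | aE | aEQ | aQ.
Drop E -> ε.
E -> SQa: Q nullable, giving SQa | Sa.
Q -> E: E nullable, giving E.
Q -> QS: Q nullable, giving QS | S.
Q -> Qa: Q nullable, giving Qa | a.
Unchanged (no nullable symbols): S -> d; E -> dd; Q -> a.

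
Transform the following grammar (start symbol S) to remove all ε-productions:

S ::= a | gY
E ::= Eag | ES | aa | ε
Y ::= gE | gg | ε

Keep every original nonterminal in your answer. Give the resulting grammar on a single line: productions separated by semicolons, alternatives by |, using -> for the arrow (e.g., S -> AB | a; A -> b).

S -> a | g | gY; E -> S | ES | aa | ag | Eag; Y -> g | gE | gg

Nullable set: {E, Y}.
S -> gY: Y nullable, giving g | gY.
Drop E -> ε.
E -> ES: E nullable, giving ES | S.
E -> Eag: E nullable, giving Eag | ag.
Drop Y -> ε.
Y -> gE: E nullable, giving g | gE.
Unchanged (no nullable symbols): S -> a; E -> aa; Y -> gg.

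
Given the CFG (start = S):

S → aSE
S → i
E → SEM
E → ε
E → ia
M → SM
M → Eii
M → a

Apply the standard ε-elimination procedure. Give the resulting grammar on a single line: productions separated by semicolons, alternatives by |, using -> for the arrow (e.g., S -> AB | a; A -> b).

S -> i | aS | aSE; E -> SM | ia | SEM; M -> a | SM | ii | Eii

Nullable set: {E}.
S -> aSE: E nullable, giving aS | aSE.
Drop E -> ε.
E -> SEM: E nullable, giving SEM | SM.
M -> Eii: E nullable, giving Eii | ii.
Unchanged (no nullable symbols): S -> i; E -> ia; M -> SM; M -> a.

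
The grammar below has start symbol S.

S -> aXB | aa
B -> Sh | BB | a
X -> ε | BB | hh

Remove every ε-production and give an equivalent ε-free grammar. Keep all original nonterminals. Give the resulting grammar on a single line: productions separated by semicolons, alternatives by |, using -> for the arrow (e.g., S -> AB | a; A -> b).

S -> aB | aa | aXB; B -> a | BB | Sh; X -> BB | hh

Nullable set: {X}.
S -> aXB: X nullable, giving aB | aXB.
Drop X -> ε.
Unchanged (no nullable symbols): S -> aa; B -> BB; B -> Sh; B -> a; X -> BB; X -> hh.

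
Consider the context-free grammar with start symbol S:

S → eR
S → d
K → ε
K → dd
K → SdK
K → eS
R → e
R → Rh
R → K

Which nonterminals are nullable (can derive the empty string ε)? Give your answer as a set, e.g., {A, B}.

Directly nullable (have an ε-rule): {K}.
R is nullable via R -> K (every symbol on the right is already known nullable).
Not nullable: S — each has a terminal in every rule's right-hand side or depends on a non-nullable symbol.

{K, R}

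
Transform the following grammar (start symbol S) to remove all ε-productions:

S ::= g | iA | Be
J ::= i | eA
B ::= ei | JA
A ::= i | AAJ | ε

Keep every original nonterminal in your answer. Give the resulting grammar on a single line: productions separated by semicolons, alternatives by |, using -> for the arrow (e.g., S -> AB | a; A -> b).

Nullable set: {A}.
S -> iA: A nullable, giving i | iA.
Drop A -> ε.
A -> AAJ: A, A nullable, giving AAJ | AJ | J.
B -> JA: A nullable, giving J | JA.
J -> eA: A nullable, giving e | eA.
Unchanged (no nullable symbols): S -> Be; S -> g; A -> i; B -> ei; J -> i.

S -> g | i | Be | iA; A -> J | i | AJ | AAJ; B -> J | JA | ei; J -> e | i | eA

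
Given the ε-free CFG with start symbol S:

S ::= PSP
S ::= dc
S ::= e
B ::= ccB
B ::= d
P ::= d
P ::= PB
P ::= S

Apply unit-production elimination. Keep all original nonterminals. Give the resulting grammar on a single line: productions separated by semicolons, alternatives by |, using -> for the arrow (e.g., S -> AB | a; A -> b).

S -> e | dc | PSP; B -> d | ccB; P -> d | e | PB | dc | PSP

Unit productions: P->S.
Unit pairs (A ⇒* B via units): (P,S).
S: inherits non-unit rules of {S} → PSP | dc | e.
B: inherits non-unit rules of {B} → ccB | d.
P: inherits non-unit rules of {P, S} → PB | PSP | d | dc | e.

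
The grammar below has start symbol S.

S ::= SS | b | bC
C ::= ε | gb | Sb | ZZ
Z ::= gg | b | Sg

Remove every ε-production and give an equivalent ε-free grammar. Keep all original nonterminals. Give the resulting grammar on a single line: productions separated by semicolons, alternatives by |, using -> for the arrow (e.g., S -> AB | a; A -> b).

S -> b | SS | bC; C -> Sb | ZZ | gb; Z -> b | Sg | gg

Nullable set: {C}.
S -> bC: C nullable, giving b | bC.
Drop C -> ε.
Unchanged (no nullable symbols): S -> SS; S -> b; C -> Sb; C -> ZZ; C -> gb; Z -> Sg; Z -> b; Z -> gg.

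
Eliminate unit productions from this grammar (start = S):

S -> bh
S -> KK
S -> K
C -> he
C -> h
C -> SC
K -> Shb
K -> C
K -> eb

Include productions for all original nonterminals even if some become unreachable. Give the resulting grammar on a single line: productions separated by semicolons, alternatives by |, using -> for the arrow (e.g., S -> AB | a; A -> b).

S -> h | KK | SC | bh | eb | he | Shb; C -> h | SC | he; K -> h | SC | eb | he | Shb

Unit productions: K->C, S->K.
Unit pairs (A ⇒* B via units): (K,C), (S,C), (S,K).
S: inherits non-unit rules of {C, K, S} → KK | SC | Shb | bh | eb | h | he.
C: inherits non-unit rules of {C} → SC | h | he.
K: inherits non-unit rules of {C, K} → SC | Shb | eb | h | he.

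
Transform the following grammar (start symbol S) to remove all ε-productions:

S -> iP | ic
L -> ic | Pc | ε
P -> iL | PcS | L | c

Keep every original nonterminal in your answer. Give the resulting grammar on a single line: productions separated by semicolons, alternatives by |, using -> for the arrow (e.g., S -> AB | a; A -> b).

Nullable set: {L, P}.
S -> iP: P nullable, giving i | iP.
Drop L -> ε.
L -> Pc: P nullable, giving Pc | c.
P -> L: L nullable, giving L.
P -> PcS: P nullable, giving PcS | cS.
P -> iL: L nullable, giving i | iL.
Unchanged (no nullable symbols): S -> ic; L -> ic; P -> c.

S -> i | iP | ic; L -> c | Pc | ic; P -> L | c | i | cS | iL | PcS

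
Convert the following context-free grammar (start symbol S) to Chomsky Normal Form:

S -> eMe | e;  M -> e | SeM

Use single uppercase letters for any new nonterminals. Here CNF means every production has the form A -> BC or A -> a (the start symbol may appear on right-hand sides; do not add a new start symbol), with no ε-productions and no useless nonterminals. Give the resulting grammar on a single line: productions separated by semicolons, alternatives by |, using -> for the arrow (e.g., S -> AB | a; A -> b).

S -> e | AC; A -> e; B -> AM; C -> MA; M -> e | SB

No ε-productions.
No unit productions to eliminate.
TERM: introduce A -> e and substitute in every rule of length ≥2.
BIN: M -> SAM becomes M -> SB, B -> AM; S -> AMA becomes S -> AC, C -> MA.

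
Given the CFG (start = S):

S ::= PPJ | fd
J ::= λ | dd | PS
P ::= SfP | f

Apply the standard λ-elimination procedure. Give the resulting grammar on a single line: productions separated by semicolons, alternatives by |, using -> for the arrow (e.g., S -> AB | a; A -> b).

Nullable set: {J}.
S -> PPJ: J nullable, giving PP | PPJ.
Drop J -> λ.
Unchanged (no nullable symbols): S -> fd; J -> PS; J -> dd; P -> SfP; P -> f.

S -> PP | fd | PPJ; J -> PS | dd; P -> f | SfP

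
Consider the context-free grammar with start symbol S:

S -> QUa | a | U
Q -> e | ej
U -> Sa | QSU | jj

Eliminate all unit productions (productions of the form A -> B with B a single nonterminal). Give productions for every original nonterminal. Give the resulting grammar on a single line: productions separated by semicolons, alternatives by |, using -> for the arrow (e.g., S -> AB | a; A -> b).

Unit productions: S->U.
Unit pairs (A ⇒* B via units): (S,U).
S: inherits non-unit rules of {S, U} → QSU | QUa | Sa | a | jj.
Q: inherits non-unit rules of {Q} → e | ej.
U: inherits non-unit rules of {U} → QSU | Sa | jj.

S -> a | Sa | jj | QSU | QUa; Q -> e | ej; U -> Sa | jj | QSU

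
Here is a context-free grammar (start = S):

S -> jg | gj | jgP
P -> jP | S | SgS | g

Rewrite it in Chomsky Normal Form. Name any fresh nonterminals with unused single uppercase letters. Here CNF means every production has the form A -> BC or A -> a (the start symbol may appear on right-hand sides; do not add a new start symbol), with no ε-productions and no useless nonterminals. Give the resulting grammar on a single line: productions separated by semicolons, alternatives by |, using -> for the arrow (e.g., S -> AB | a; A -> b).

S -> AB | BA | BE; A -> g; B -> j; C -> AP; D -> AS; E -> AP; P -> g | AB | BA | BC | BP | SD

No ε-productions.
After unit-elimination: S -> gj | jg | jgP; P -> g | gj | jP | jg | SgS | jgP.
TERM: introduce A -> g, B -> j and substitute in every rule of length ≥2.
BIN: P -> BAP becomes P -> BC, C -> AP; P -> SAS becomes P -> SD, D -> AS; S -> BAP becomes S -> BE, E -> AP.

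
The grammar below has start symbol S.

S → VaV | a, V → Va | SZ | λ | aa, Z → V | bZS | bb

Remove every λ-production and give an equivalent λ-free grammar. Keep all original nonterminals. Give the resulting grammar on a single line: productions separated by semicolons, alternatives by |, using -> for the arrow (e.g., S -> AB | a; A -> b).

Nullable set: {V, Z}.
S -> VaV: V, V nullable, giving Va | VaV | a | aV.
Drop V -> λ.
V -> SZ: Z nullable, giving S | SZ.
V -> Va: V nullable, giving Va | a.
Z -> V: V nullable, giving V.
Z -> bZS: Z nullable, giving bS | bZS.
Unchanged (no nullable symbols): S -> a; V -> aa; Z -> bb.

S -> a | Va | aV | VaV; V -> S | a | SZ | Va | aa; Z -> V | bS | bb | bZS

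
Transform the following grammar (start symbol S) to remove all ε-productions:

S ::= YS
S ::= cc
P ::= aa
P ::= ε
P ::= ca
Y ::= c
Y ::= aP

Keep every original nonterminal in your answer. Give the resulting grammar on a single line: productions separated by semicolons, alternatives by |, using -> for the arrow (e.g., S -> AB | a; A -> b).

S -> YS | cc; P -> aa | ca; Y -> a | c | aP

Nullable set: {P}.
Drop P -> ε.
Y -> aP: P nullable, giving a | aP.
Unchanged (no nullable symbols): S -> YS; S -> cc; P -> aa; P -> ca; Y -> c.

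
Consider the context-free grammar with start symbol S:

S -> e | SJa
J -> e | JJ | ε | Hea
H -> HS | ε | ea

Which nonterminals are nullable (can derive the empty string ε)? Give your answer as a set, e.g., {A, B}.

Directly nullable (have an ε-rule): {H, J}.
Not nullable: S — each has a terminal in every rule's right-hand side or depends on a non-nullable symbol.

{H, J}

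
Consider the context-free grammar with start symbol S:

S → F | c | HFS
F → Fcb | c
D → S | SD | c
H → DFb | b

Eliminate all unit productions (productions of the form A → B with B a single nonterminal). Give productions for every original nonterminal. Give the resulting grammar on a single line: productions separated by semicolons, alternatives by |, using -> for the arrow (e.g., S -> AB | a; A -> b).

Unit productions: D->S, S->F.
Unit pairs (A ⇒* B via units): (D,F), (D,S), (S,F).
S: inherits non-unit rules of {F, S} → Fcb | HFS | c.
D: inherits non-unit rules of {D, F, S} → Fcb | HFS | SD | c.
F: inherits non-unit rules of {F} → Fcb | c.
H: inherits non-unit rules of {H} → DFb | b.

S -> c | Fcb | HFS; D -> c | SD | Fcb | HFS; F -> c | Fcb; H -> b | DFb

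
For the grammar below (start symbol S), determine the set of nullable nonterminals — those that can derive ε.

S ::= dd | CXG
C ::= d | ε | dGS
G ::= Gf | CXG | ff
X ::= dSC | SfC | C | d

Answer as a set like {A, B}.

{C, X}

Directly nullable (have an ε-rule): {C}.
X is nullable via X -> C (every symbol on the right is already known nullable).
Not nullable: G, S — each has a terminal in every rule's right-hand side or depends on a non-nullable symbol.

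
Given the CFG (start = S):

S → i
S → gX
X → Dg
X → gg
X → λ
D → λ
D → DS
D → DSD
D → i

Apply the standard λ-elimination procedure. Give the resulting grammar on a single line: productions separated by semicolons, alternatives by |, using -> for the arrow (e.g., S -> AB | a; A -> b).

S -> g | i | gX; D -> S | i | DS | SD | DSD; X -> g | Dg | gg

Nullable set: {D, X}.
S -> gX: X nullable, giving g | gX.
Drop D -> λ.
D -> DS: D nullable, giving DS | S.
D -> DSD: D, D nullable, giving DS | DSD | S | SD.
Drop X -> λ.
X -> Dg: D nullable, giving Dg | g.
Unchanged (no nullable symbols): S -> i; D -> i; X -> gg.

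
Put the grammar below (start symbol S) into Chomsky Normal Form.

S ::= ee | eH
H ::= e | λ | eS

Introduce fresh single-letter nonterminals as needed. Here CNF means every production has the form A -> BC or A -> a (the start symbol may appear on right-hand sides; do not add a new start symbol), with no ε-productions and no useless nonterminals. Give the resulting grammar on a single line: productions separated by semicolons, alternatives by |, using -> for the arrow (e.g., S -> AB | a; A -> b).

S -> e | AA | AH; A -> e; H -> e | AS

Nullable: {H}; after ε-elimination: S -> e | eH | ee; H -> e | eS.
No unit productions to eliminate.
TERM: introduce A -> e and substitute in every rule of length ≥2.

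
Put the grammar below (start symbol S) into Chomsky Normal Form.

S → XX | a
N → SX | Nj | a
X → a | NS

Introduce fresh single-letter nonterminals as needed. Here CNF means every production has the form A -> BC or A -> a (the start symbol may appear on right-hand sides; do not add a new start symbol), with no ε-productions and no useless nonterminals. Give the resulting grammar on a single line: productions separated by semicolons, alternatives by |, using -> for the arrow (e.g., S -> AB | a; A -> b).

S -> a | XX; A -> j; N -> a | NA | SX; X -> a | NS

No ε-productions.
No unit productions to eliminate.
TERM: introduce A -> j and substitute in every rule of length ≥2.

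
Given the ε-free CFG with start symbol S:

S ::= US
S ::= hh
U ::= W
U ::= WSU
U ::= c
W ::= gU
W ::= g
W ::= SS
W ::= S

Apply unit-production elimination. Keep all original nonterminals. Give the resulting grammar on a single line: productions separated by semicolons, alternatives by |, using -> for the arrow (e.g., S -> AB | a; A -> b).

S -> US | hh; U -> c | g | SS | US | gU | hh | WSU; W -> g | SS | US | gU | hh

Unit productions: U->W, W->S.
Unit pairs (A ⇒* B via units): (U,S), (U,W), (W,S).
S: inherits non-unit rules of {S} → US | hh.
U: inherits non-unit rules of {S, U, W} → SS | US | WSU | c | g | gU | hh.
W: inherits non-unit rules of {S, W} → SS | US | g | gU | hh.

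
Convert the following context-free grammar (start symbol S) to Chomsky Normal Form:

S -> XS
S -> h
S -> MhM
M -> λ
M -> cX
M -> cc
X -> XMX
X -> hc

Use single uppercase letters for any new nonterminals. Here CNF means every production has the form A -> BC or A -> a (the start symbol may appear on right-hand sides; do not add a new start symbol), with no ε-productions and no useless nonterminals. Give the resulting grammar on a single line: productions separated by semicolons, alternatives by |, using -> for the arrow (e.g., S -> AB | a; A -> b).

S -> h | BM | MB | MC | XS; A -> c; B -> h; C -> BM; D -> MX; M -> AA | AX; X -> BA | XD | XX

Nullable: {M}; after ε-elimination: S -> h | Mh | XS | hM | MhM; M -> cX | cc; X -> XX | hc | XMX.
No unit productions to eliminate.
TERM: introduce A -> c, B -> h and substitute in every rule of length ≥2.
BIN: S -> MBM becomes S -> MC, C -> BM; X -> XMX becomes X -> XD, D -> MX.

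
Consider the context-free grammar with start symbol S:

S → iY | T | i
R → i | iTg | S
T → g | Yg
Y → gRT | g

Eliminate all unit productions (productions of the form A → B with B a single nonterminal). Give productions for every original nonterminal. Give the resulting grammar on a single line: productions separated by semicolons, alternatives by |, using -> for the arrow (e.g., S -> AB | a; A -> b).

Unit productions: R->S, S->T.
Unit pairs (A ⇒* B via units): (R,S), (R,T), (S,T).
S: inherits non-unit rules of {S, T} → Yg | g | i | iY.
R: inherits non-unit rules of {R, S, T} → Yg | g | i | iTg | iY.
T: inherits non-unit rules of {T} → Yg | g.
Y: inherits non-unit rules of {Y} → g | gRT.

S -> g | i | Yg | iY; R -> g | i | Yg | iY | iTg; T -> g | Yg; Y -> g | gRT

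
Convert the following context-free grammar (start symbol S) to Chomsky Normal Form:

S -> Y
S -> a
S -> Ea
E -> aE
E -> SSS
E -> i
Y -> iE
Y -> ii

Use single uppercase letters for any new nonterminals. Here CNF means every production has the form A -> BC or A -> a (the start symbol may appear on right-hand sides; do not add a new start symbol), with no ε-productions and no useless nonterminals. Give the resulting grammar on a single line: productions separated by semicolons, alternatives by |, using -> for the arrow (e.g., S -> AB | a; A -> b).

S -> a | BB | BE | EA; A -> a; B -> i; C -> SS; E -> i | AE | SC

No ε-productions.
After unit-elimination: S -> a | Ea | iE | ii; E -> i | aE | SSS; Y -> iE | ii.
TERM: introduce A -> a, B -> i and substitute in every rule of length ≥2.
BIN: E -> SSS becomes E -> SC, C -> SS.
Drop unreachable/unproductive: Y.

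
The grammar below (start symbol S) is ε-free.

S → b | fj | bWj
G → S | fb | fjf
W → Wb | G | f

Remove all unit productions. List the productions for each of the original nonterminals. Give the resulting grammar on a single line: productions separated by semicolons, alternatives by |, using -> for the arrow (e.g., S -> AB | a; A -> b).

Unit productions: G->S, W->G.
Unit pairs (A ⇒* B via units): (G,S), (W,G), (W,S).
S: inherits non-unit rules of {S} → b | bWj | fj.
G: inherits non-unit rules of {G, S} → b | bWj | fb | fj | fjf.
W: inherits non-unit rules of {G, S, W} → Wb | b | bWj | f | fb | fj | fjf.

S -> b | fj | bWj; G -> b | fb | fj | bWj | fjf; W -> b | f | Wb | fb | fj | bWj | fjf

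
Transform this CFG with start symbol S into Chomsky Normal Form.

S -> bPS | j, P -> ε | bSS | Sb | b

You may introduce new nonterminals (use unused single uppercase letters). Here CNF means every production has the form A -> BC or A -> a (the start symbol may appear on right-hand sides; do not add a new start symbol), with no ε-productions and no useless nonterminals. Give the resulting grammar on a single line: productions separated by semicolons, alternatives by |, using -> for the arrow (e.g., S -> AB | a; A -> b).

Nullable: {P}; after ε-elimination: S -> j | bS | bPS; P -> b | Sb | bSS.
No unit productions to eliminate.
TERM: introduce A -> b and substitute in every rule of length ≥2.
BIN: P -> ASS becomes P -> AB, B -> SS; S -> APS becomes S -> AC, C -> PS.

S -> j | AC | AS; A -> b; B -> SS; C -> PS; P -> b | AB | SA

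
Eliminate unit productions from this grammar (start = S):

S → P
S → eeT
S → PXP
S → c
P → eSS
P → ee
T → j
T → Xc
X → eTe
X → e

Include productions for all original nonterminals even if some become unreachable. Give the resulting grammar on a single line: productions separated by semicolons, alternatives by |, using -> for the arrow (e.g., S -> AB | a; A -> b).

S -> c | ee | PXP | eSS | eeT; P -> ee | eSS; T -> j | Xc; X -> e | eTe

Unit productions: S->P.
Unit pairs (A ⇒* B via units): (S,P).
S: inherits non-unit rules of {P, S} → PXP | c | eSS | ee | eeT.
P: inherits non-unit rules of {P} → eSS | ee.
T: inherits non-unit rules of {T} → Xc | j.
X: inherits non-unit rules of {X} → e | eTe.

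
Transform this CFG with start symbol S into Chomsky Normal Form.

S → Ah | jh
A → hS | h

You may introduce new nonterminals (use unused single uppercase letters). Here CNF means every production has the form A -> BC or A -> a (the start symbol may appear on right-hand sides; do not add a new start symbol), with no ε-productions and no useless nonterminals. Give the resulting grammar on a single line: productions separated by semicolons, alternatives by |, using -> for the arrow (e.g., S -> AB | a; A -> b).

No ε-productions.
No unit productions to eliminate.
TERM: introduce B -> h, C -> j and substitute in every rule of length ≥2.

S -> AB | CB; A -> h | BS; B -> h; C -> j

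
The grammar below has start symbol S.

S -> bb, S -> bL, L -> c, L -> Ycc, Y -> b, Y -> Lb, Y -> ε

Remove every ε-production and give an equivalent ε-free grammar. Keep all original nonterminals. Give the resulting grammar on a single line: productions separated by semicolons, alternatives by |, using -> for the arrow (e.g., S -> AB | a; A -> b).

Nullable set: {Y}.
L -> Ycc: Y nullable, giving Ycc | cc.
Drop Y -> ε.
Unchanged (no nullable symbols): S -> bL; S -> bb; L -> c; Y -> Lb; Y -> b.

S -> bL | bb; L -> c | cc | Ycc; Y -> b | Lb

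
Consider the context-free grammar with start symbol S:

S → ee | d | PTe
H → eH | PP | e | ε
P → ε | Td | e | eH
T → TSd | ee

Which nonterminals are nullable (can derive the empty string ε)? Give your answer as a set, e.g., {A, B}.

Directly nullable (have an ε-rule): {H, P}.
Not nullable: S, T — each has a terminal in every rule's right-hand side or depends on a non-nullable symbol.

{H, P}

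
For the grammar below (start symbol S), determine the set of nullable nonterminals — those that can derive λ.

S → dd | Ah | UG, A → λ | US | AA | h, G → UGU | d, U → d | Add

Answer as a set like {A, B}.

{A}

Directly nullable (have an ε-rule): {A}.
Not nullable: G, S, U — each has a terminal in every rule's right-hand side or depends on a non-nullable symbol.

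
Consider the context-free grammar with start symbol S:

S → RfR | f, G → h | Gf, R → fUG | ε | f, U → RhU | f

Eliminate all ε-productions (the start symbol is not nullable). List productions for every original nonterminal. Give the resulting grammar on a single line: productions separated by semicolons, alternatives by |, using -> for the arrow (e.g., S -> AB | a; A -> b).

Nullable set: {R}.
S -> RfR: R, R nullable, giving Rf | RfR | f | fR.
Drop R -> ε.
U -> RhU: R nullable, giving RhU | hU.
Unchanged (no nullable symbols): S -> f; G -> Gf; G -> h; R -> f; R -> fUG; U -> f.

S -> f | Rf | fR | RfR; G -> h | Gf; R -> f | fUG; U -> f | hU | RhU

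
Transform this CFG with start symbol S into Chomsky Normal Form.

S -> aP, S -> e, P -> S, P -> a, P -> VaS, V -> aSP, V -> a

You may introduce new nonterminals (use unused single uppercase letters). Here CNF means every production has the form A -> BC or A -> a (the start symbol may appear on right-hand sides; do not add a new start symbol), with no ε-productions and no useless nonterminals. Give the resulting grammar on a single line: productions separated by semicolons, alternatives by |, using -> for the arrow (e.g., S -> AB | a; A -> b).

No ε-productions.
After unit-elimination: S -> e | aP; P -> a | e | aP | VaS; V -> a | aSP.
TERM: introduce A -> a and substitute in every rule of length ≥2.
BIN: P -> VAS becomes P -> VB, B -> AS; V -> ASP becomes V -> AC, C -> SP.

S -> e | AP; A -> a; B -> AS; C -> SP; P -> a | e | AP | VB; V -> a | AC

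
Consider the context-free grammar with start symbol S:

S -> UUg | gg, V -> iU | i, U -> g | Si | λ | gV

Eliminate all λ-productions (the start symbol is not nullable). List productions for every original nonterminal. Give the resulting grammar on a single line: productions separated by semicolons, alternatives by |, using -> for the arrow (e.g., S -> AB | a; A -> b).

S -> g | Ug | gg | UUg; U -> g | Si | gV; V -> i | iU

Nullable set: {U}.
S -> UUg: U, U nullable, giving UUg | Ug | g.
Drop U -> λ.
V -> iU: U nullable, giving i | iU.
Unchanged (no nullable symbols): S -> gg; U -> Si; U -> g; U -> gV; V -> i.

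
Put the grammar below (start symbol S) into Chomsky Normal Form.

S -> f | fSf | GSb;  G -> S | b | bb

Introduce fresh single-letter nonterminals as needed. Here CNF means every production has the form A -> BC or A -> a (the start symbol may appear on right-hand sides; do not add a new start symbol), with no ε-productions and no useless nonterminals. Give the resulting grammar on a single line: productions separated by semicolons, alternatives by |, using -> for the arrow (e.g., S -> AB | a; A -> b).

No ε-productions.
After unit-elimination: S -> f | GSb | fSf; G -> b | f | bb | GSb | fSf.
TERM: introduce A -> b, B -> f and substitute in every rule of length ≥2.
BIN: G -> BSB becomes G -> BC, C -> SB; G -> GSA becomes G -> GD, D -> SA; S -> BSB becomes S -> BE, E -> SB; S -> GSA becomes S -> GF, F -> SA.

S -> f | BE | GF; A -> b; B -> f; C -> SB; D -> SA; E -> SB; F -> SA; G -> b | f | AA | BC | GD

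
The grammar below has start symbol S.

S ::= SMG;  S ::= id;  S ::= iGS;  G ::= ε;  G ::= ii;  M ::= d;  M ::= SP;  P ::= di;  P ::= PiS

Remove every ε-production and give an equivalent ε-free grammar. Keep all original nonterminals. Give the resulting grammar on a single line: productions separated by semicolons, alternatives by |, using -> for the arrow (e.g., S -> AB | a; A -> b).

S -> SM | iS | id | SMG | iGS; G -> ii; M -> d | SP; P -> di | PiS

Nullable set: {G}.
S -> SMG: G nullable, giving SM | SMG.
S -> iGS: G nullable, giving iGS | iS.
Drop G -> ε.
Unchanged (no nullable symbols): S -> id; G -> ii; M -> SP; M -> d; P -> PiS; P -> di.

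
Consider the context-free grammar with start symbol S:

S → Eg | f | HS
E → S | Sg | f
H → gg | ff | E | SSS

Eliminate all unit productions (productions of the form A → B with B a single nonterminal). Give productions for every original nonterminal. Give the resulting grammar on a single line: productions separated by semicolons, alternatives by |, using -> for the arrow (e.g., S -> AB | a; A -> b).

Unit productions: E->S, H->E.
Unit pairs (A ⇒* B via units): (E,S), (H,E), (H,S).
S: inherits non-unit rules of {S} → Eg | HS | f.
E: inherits non-unit rules of {E, S} → Eg | HS | Sg | f.
H: inherits non-unit rules of {E, H, S} → Eg | HS | SSS | Sg | f | ff | gg.

S -> f | Eg | HS; E -> f | Eg | HS | Sg; H -> f | Eg | HS | Sg | ff | gg | SSS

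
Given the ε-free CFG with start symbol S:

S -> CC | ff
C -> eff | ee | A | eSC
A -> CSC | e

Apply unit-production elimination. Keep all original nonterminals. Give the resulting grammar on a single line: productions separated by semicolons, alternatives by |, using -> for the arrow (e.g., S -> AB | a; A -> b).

S -> CC | ff; A -> e | CSC; C -> e | ee | CSC | eSC | eff

Unit productions: C->A.
Unit pairs (A ⇒* B via units): (C,A).
S: inherits non-unit rules of {S} → CC | ff.
A: inherits non-unit rules of {A} → CSC | e.
C: inherits non-unit rules of {A, C} → CSC | e | eSC | ee | eff.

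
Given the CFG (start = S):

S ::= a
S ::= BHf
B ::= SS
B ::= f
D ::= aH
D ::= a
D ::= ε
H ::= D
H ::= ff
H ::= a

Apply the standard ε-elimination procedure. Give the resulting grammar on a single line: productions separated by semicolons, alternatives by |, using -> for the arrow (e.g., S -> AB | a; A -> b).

Nullable set: {D, H}.
S -> BHf: H nullable, giving BHf | Bf.
Drop D -> ε.
D -> aH: H nullable, giving a | aH.
H -> D: D nullable, giving D.
Unchanged (no nullable symbols): S -> a; B -> SS; B -> f; D -> a; H -> a; H -> ff.

S -> a | Bf | BHf; B -> f | SS; D -> a | aH; H -> D | a | ff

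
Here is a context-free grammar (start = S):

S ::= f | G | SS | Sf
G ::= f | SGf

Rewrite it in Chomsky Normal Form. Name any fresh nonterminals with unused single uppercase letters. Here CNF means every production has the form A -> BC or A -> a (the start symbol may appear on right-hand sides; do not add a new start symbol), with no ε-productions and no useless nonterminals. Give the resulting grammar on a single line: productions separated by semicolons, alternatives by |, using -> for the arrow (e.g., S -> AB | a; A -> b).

No ε-productions.
After unit-elimination: S -> f | SS | Sf | SGf; G -> f | SGf.
TERM: introduce A -> f and substitute in every rule of length ≥2.
BIN: G -> SGA becomes G -> SB, B -> GA; S -> SGA becomes S -> SC, C -> GA.

S -> f | SA | SC | SS; A -> f; B -> GA; C -> GA; G -> f | SB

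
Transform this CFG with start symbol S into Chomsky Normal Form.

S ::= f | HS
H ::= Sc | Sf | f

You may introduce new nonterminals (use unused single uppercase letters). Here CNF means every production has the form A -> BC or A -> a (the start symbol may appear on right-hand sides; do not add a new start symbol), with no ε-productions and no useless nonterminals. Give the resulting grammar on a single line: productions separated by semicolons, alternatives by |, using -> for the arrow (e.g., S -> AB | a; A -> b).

S -> f | HS; A -> c; B -> f; H -> f | SA | SB

No ε-productions.
No unit productions to eliminate.
TERM: introduce A -> c, B -> f and substitute in every rule of length ≥2.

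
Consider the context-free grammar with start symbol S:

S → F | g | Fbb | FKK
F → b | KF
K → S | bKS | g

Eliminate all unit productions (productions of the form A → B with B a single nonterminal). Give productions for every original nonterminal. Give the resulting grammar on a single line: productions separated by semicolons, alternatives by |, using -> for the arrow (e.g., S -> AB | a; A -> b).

S -> b | g | KF | FKK | Fbb; F -> b | KF; K -> b | g | KF | FKK | Fbb | bKS

Unit productions: K->S, S->F.
Unit pairs (A ⇒* B via units): (K,F), (K,S), (S,F).
S: inherits non-unit rules of {F, S} → FKK | Fbb | KF | b | g.
F: inherits non-unit rules of {F} → KF | b.
K: inherits non-unit rules of {F, K, S} → FKK | Fbb | KF | b | bKS | g.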